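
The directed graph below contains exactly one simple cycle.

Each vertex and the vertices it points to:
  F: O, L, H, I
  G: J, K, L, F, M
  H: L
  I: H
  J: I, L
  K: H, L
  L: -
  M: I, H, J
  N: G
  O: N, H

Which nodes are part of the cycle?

DFS with gray/black marking from G:
G gray
  J gray
    I gray
      H gray
        L gray
        L black
      H black
    I black
    J→L: L black — skip
  J black
  K gray
    K→H: H black — skip
    K→L: L black — skip
  K black
  G→L: L black — skip
  F gray
    O gray
      N gray
        N→G: G is gray → back edge
Back edge closes the cycle G → F → O → N → G; its vertices are {F, G, N, O}.

F, G, N, O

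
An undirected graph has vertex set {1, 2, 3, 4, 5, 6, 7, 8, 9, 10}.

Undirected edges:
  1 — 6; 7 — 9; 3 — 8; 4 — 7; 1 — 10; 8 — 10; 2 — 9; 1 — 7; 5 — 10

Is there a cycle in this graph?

DFS, tracking each vertex's parent; an edge to a visited non-parent vertex closes a cycle.
Start from 2:
visit 2 (parent –)
  visit 9 (parent 2)
    visit 7 (parent 9)
      visit 1 (parent 7)
        visit 10 (parent 1)
          visit 5 (parent 10)
            5–10: parent, skip
          visit 8 (parent 10)
            visit 3 (parent 8)
              3–8: parent, skip
            8–10: parent, skip
          10–1: parent, skip
        visit 6 (parent 1)
          6–1: parent, skip
        1–7: parent, skip
      7–9: parent, skip
      visit 4 (parent 7)
        4–7: parent, skip
    9–2: parent, skip
No non-parent visited neighbor found — the graph is a forest.

No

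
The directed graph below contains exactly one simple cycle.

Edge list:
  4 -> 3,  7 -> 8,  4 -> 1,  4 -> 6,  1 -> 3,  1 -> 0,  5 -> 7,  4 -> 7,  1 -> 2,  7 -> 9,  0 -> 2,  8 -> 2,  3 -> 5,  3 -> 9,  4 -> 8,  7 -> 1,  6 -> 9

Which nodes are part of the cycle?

DFS with gray/black marking from 7:
7 gray
  8 gray
    2 gray
    2 black
  8 black
  1 gray
    0 gray
      0→2: 2 black — skip
    0 black
    1→2: 2 black — skip
    3 gray
      9 gray
      9 black
      5 gray
        5→7: 7 is gray → back edge
Back edge closes the cycle 7 → 1 → 3 → 5 → 7; its vertices are {1, 3, 5, 7}.

1, 3, 5, 7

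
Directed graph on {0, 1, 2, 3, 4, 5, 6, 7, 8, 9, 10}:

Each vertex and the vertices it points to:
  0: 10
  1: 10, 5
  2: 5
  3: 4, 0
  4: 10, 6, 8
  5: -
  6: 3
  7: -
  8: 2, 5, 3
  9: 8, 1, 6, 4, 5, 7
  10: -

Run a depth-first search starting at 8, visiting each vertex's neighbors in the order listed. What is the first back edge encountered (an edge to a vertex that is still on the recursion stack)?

DFS from 8 (visiting each vertex's neighbors in the order listed); mark gray on enter, black on exit:
8 gray
  2 gray
    5 gray
    5 black
  2 black
  8→5: 5 black — skip
  3 gray
    4 gray
      10 gray
      10 black
      6 gray
        6→3: 3 is gray → back edge
First back edge: 6 → 3.

6->3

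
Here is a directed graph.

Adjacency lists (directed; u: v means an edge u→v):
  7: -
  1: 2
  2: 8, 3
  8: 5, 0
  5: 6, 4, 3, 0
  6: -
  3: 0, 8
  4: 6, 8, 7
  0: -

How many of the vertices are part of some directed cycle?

4

A vertex is on a directed cycle iff it belongs to a strongly connected component of size ≥ 2 (or has a self-loop).
The vertices on cycles are {3, 4, 5, 8} — 4 in total.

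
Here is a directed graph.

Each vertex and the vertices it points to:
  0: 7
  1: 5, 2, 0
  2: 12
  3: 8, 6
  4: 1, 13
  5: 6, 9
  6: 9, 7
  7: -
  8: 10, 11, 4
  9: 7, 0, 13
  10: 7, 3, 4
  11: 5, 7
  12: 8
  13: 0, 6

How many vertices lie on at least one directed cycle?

10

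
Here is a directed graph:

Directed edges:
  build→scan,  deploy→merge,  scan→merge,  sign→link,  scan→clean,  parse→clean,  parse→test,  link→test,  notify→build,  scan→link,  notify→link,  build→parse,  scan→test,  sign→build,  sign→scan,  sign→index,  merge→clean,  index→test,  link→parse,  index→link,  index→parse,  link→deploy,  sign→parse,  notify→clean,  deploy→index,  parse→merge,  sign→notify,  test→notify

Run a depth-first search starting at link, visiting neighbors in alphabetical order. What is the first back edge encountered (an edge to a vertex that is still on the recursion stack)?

DFS from link (visiting neighbors in alphabetical order); mark gray on enter, black on exit:
link gray
  deploy gray
    index gray
      index→link: link is gray → back edge
First back edge: index → link.

index→link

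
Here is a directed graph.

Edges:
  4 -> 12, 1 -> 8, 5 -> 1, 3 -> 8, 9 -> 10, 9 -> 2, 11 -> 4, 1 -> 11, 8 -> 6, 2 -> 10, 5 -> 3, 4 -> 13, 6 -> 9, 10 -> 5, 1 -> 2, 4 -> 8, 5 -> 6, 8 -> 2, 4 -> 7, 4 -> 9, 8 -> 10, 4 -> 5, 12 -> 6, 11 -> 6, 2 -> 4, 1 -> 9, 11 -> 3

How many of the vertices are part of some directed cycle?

11

A vertex is on a directed cycle iff it belongs to a strongly connected component of size ≥ 2 (or has a self-loop).
The vertices on cycles are {1, 2, 3, 4, 5, 6, 8, 9, 10, 11, 12} — 11 in total.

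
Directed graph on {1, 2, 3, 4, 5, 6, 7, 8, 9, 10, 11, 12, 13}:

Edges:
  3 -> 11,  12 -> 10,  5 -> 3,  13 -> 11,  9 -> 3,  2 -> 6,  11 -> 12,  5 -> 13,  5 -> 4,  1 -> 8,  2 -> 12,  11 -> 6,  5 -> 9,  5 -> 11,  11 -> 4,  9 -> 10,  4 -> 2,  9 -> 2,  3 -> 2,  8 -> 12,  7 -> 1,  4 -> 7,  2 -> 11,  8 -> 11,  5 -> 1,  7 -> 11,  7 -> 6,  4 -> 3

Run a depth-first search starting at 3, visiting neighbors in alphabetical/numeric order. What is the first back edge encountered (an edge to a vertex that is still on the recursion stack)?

4->2

DFS from 3 (visiting neighbors in alphabetical/numeric order); mark gray on enter, black on exit:
3 gray
  2 gray
    6 gray
    6 black
    11 gray
      4 gray
        4→2: 2 is gray → back edge
First back edge: 4 → 2.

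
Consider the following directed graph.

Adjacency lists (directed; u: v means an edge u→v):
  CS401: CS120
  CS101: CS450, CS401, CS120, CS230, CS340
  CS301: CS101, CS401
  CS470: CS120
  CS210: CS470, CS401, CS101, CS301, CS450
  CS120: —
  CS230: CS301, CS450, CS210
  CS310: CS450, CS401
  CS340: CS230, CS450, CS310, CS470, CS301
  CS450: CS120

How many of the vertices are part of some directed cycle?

5

A vertex is on a directed cycle iff it belongs to a strongly connected component of size ≥ 2 (or has a self-loop).
The vertices on cycles are {CS101, CS210, CS230, CS301, CS340} — 5 in total.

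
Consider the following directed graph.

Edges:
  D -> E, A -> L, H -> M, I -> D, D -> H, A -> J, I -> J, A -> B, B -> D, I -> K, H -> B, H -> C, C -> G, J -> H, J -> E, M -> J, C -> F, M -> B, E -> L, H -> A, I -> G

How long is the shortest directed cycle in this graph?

For each vertex v, BFS finds the shortest path from v back to v.
The shortest such closed walk is D → H → B → D, length 3.

3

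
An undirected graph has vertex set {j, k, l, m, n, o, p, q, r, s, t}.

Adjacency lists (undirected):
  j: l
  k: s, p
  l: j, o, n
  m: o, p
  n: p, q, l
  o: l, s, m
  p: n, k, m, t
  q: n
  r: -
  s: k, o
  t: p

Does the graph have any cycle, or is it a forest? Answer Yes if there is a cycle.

Yes

DFS, tracking each vertex's parent; an edge to a visited non-parent vertex closes a cycle.
Start from n:
visit n (parent –)
  visit p (parent n)
    p–n: parent, skip
    visit k (parent p)
      visit s (parent k)
        s–k: parent, skip
        visit o (parent s)
          visit l (parent o)
            visit j (parent l)
              j–l: parent, skip
            l–o: parent, skip
            l–n: n visited and ≠ parent → cycle
Cycle: n – p – k – s – o – l – n.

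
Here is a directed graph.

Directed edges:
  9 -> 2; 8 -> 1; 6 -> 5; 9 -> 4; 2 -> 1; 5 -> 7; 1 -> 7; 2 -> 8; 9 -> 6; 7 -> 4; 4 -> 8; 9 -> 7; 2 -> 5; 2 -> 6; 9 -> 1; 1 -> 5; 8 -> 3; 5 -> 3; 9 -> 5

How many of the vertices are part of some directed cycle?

5

A vertex is on a directed cycle iff it belongs to a strongly connected component of size ≥ 2 (or has a self-loop).
The vertices on cycles are {1, 4, 5, 7, 8} — 5 in total.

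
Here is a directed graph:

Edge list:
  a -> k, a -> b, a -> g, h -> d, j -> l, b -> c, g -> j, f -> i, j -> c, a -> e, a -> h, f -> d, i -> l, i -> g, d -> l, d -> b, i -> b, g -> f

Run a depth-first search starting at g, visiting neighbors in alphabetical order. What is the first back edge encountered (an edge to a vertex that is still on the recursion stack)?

i→g

DFS from g (visiting neighbors in alphabetical order); mark gray on enter, black on exit:
g gray
  f gray
    d gray
      b gray
        c gray
        c black
      b black
      l gray
      l black
    d black
    i gray
      i→b: b black — skip
      i→g: g is gray → back edge
First back edge: i → g.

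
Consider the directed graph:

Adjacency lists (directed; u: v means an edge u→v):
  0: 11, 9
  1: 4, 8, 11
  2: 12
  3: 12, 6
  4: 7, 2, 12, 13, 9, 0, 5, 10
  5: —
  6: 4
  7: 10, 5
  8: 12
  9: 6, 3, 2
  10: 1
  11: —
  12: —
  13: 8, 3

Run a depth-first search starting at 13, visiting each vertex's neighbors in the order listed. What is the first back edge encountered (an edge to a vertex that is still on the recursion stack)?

1->4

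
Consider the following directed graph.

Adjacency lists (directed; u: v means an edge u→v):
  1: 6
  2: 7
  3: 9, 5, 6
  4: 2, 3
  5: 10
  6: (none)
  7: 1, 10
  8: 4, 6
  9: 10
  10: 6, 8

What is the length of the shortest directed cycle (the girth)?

For each vertex v, BFS finds the shortest path from v back to v.
The shortest such closed walk is 4 → 3 → 9 → 10 → 8 → 4, length 5.

5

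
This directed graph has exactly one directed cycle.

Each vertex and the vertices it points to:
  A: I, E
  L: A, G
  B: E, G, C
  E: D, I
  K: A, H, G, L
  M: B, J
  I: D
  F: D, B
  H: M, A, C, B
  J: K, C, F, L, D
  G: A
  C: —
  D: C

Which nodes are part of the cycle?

H, J, K, M

DFS with gray/black marking from J:
J gray
  K gray
    A gray
      I gray
        D gray
          C gray
          C black
        D black
      I black
      E gray
        E→D: D black — skip
        E→I: I black — skip
      E black
    A black
    H gray
      M gray
        B gray
          B→E: E black — skip
          G gray
            G→A: A black — skip
          G black
          B→C: C black — skip
        B black
        M→J: J is gray → back edge
Back edge closes the cycle J → K → H → M → J; its vertices are {H, J, K, M}.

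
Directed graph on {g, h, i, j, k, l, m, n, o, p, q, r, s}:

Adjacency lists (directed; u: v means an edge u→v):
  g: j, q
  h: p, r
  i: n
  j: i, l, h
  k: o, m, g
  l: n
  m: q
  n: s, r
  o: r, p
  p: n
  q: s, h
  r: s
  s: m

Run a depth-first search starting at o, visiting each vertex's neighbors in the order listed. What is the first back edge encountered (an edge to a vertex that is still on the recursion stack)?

q->s

DFS from o (visiting each vertex's neighbors in the order listed); mark gray on enter, black on exit:
o gray
  r gray
    s gray
      m gray
        q gray
          q→s: s is gray → back edge
First back edge: q → s.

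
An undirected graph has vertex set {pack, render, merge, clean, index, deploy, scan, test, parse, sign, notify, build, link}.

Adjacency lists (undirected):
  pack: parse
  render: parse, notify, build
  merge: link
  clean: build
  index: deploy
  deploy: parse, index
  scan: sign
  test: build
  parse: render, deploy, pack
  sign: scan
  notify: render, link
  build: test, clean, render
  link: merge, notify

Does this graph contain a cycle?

No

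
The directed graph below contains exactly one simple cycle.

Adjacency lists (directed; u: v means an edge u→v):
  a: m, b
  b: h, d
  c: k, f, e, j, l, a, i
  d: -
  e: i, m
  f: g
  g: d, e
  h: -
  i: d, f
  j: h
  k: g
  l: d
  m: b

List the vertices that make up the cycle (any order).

e, f, g, i

DFS with gray/black marking from e:
e gray
  i gray
    d gray
    d black
    f gray
      g gray
        g→d: d black — skip
        g→e: e is gray → back edge
Back edge closes the cycle e → i → f → g → e; its vertices are {e, f, g, i}.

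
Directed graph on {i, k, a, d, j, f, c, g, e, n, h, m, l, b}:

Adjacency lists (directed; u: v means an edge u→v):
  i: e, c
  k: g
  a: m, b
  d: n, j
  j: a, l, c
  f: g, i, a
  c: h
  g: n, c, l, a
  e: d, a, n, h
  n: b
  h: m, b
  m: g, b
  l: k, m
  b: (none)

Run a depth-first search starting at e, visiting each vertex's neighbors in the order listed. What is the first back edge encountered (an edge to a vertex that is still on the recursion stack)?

DFS from e (visiting each vertex's neighbors in the order listed); mark gray on enter, black on exit:
e gray
  d gray
    n gray
      b gray
      b black
    n black
    j gray
      a gray
        m gray
          g gray
            g→n: n black — skip
            c gray
              h gray
                h→m: m is gray → back edge
First back edge: h → m.

h→m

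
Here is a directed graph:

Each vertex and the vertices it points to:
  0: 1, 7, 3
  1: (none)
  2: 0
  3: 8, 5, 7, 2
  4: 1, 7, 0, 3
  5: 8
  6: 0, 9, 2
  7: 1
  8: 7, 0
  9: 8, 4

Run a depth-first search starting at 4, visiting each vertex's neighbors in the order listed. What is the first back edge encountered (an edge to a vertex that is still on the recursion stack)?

8→0

DFS from 4 (visiting each vertex's neighbors in the order listed); mark gray on enter, black on exit:
4 gray
  1 gray
  1 black
  7 gray
    7→1: 1 black — skip
  7 black
  0 gray
    0→1: 1 black — skip
    0→7: 7 black — skip
    3 gray
      8 gray
        8→7: 7 black — skip
        8→0: 0 is gray → back edge
First back edge: 8 → 0.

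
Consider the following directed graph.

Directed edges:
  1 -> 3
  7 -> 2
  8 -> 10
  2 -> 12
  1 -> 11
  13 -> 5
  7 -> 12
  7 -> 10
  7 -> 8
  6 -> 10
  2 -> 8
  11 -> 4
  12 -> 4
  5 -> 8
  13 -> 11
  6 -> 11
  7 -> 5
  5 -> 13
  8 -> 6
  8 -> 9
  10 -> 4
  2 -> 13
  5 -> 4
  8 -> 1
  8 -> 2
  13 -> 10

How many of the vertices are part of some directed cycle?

A vertex is on a directed cycle iff it belongs to a strongly connected component of size ≥ 2 (or has a self-loop).
The vertices on cycles are {2, 5, 8, 13} — 4 in total.

4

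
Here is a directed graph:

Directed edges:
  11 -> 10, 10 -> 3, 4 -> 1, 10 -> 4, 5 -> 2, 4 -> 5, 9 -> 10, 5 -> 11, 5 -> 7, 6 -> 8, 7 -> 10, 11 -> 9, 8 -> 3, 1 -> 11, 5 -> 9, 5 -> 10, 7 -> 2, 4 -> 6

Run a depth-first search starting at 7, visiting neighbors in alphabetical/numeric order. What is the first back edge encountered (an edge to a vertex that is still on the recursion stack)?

9→10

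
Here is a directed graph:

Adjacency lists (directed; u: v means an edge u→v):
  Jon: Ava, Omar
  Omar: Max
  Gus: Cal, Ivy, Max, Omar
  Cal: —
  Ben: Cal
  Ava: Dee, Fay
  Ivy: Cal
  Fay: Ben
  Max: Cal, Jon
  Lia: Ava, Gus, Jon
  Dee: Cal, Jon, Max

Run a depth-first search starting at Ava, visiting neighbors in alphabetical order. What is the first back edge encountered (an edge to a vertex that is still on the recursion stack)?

DFS from Ava (visiting neighbors in alphabetical order); mark gray on enter, black on exit:
Ava gray
  Dee gray
    Cal gray
    Cal black
    Jon gray
      Jon→Ava: Ava is gray → back edge
First back edge: Jon → Ava.

Jon->Ava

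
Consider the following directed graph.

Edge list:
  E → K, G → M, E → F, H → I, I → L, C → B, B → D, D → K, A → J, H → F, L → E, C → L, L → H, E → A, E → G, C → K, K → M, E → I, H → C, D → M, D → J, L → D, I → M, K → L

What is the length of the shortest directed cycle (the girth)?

For each vertex v, BFS finds the shortest path from v back to v.
The shortest such closed walk is H → C → L → H, length 3.

3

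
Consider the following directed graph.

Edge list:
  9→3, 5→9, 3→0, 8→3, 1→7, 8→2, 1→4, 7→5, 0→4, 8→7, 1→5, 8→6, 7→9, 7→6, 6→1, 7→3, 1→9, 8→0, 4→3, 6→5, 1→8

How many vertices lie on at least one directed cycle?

A vertex is on a directed cycle iff it belongs to a strongly connected component of size ≥ 2 (or has a self-loop).
The vertices on cycles are {0, 1, 3, 4, 6, 7, 8} — 7 in total.

7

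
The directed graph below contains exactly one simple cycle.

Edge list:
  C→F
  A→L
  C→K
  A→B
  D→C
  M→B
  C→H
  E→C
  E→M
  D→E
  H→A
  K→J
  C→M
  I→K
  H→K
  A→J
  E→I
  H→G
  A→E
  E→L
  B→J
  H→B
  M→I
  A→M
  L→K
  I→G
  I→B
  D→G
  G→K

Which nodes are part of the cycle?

DFS with gray/black marking from E:
E gray
  M gray
    B gray
      J gray
      J black
    B black
    I gray
      I→B: B black — skip
      K gray
        K→J: J black — skip
      K black
      G gray
        G→K: K black — skip
      G black
    I black
  M black
  C gray
    F gray
    F black
    C→M: M black — skip
    C→K: K black — skip
    H gray
      H→B: B black — skip
      H→K: K black — skip
      A gray
        A→J: J black — skip
        A→M: M black — skip
        L gray
          L→K: K black — skip
        L black
        A→B: B black — skip
        A→E: E is gray → back edge
Back edge closes the cycle E → C → H → A → E; its vertices are {A, C, E, H}.

A, C, E, H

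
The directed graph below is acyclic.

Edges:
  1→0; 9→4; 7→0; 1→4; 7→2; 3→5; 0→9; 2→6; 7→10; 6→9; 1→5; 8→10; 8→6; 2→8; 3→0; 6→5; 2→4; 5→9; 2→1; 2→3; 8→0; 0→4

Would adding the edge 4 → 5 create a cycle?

Adding 4→5 creates a cycle iff 5 can already reach 4.
Path from 5: 5 → 9 → 4.
So 5 → … → 4 → 5 is a cycle.

Yes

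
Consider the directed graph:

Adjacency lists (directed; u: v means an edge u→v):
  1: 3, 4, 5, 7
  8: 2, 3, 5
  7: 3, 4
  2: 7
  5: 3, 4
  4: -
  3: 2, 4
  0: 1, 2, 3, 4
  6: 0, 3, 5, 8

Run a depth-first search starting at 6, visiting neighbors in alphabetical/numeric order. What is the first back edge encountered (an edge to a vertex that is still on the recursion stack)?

7->3

DFS from 6 (visiting neighbors in alphabetical/numeric order); mark gray on enter, black on exit:
6 gray
  0 gray
    1 gray
      3 gray
        2 gray
          7 gray
            7→3: 3 is gray → back edge
First back edge: 7 → 3.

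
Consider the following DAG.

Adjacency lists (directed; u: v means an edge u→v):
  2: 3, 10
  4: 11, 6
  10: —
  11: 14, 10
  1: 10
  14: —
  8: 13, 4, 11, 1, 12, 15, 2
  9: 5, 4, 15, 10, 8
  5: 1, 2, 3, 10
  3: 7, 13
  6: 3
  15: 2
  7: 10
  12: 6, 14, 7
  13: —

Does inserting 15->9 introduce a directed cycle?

Adding 15→9 creates a cycle iff 9 can already reach 15.
Path from 9: 9 → 15.
So 9 → … → 15 → 9 is a cycle.

Yes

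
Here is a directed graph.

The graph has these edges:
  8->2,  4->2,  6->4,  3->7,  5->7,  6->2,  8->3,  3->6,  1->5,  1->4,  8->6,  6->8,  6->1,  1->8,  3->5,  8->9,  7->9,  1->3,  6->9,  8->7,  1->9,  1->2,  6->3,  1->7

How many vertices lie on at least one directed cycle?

4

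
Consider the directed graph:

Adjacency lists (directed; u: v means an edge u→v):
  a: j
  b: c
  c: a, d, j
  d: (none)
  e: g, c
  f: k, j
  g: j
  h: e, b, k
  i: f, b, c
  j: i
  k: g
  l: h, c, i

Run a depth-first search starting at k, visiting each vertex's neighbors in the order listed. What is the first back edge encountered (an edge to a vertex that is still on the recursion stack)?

DFS from k (visiting each vertex's neighbors in the order listed); mark gray on enter, black on exit:
k gray
  g gray
    j gray
      i gray
        f gray
          f→k: k is gray → back edge
First back edge: f → k.

f→k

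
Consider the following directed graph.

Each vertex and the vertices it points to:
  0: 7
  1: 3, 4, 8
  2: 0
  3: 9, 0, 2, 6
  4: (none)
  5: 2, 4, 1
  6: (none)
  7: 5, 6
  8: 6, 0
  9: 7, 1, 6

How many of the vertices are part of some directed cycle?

8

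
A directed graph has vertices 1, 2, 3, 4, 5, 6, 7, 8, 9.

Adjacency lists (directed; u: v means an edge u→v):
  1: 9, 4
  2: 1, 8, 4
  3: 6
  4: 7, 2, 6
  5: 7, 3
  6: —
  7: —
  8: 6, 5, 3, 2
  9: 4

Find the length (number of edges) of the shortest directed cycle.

2

For each vertex v, BFS finds the shortest path from v back to v.
The shortest such closed walk is 2 → 4 → 2, length 2.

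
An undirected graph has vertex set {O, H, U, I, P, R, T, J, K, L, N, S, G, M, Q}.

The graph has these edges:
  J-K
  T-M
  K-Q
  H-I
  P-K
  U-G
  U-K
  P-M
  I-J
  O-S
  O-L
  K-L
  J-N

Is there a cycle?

No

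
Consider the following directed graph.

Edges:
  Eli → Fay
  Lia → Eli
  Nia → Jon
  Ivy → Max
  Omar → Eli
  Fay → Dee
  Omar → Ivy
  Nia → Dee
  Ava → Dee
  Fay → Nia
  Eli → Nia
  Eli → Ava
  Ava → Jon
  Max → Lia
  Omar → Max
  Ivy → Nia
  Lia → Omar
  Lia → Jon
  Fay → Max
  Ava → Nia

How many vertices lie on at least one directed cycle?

6

A vertex is on a directed cycle iff it belongs to a strongly connected component of size ≥ 2 (or has a self-loop).
The vertices on cycles are {Eli, Fay, Ivy, Lia, Max, Omar} — 6 in total.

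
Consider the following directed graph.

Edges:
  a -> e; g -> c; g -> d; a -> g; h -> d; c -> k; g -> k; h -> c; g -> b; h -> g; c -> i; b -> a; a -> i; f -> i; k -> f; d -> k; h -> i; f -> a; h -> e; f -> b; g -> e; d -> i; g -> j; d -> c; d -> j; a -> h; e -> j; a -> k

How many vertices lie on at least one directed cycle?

8

A vertex is on a directed cycle iff it belongs to a strongly connected component of size ≥ 2 (or has a self-loop).
The vertices on cycles are {a, b, c, d, f, g, h, k} — 8 in total.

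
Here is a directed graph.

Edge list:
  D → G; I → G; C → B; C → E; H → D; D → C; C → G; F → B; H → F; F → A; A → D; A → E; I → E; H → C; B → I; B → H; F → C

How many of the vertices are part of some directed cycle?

6

A vertex is on a directed cycle iff it belongs to a strongly connected component of size ≥ 2 (or has a self-loop).
The vertices on cycles are {A, B, C, D, F, H} — 6 in total.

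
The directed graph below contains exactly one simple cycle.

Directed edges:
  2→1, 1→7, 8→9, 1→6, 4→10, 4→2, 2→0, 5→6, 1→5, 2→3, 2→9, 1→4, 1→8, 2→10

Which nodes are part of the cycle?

1, 2, 4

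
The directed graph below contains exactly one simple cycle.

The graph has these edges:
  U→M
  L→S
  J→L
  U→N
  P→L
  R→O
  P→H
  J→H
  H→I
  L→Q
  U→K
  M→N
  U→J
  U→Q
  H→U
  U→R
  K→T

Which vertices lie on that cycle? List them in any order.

H, J, U

DFS with gray/black marking from H:
H gray
  U gray
    J gray
      L gray
        S gray
        S black
        Q gray
        Q black
      L black
      J→H: H is gray → back edge
Back edge closes the cycle H → U → J → H; its vertices are {H, J, U}.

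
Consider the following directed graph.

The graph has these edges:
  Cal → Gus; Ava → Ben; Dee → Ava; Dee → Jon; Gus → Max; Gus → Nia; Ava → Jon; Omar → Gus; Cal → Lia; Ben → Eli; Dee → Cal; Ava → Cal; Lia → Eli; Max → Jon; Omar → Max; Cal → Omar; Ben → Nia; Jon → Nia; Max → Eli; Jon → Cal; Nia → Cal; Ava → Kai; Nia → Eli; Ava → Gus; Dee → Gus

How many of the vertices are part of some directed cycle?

6

A vertex is on a directed cycle iff it belongs to a strongly connected component of size ≥ 2 (or has a self-loop).
The vertices on cycles are {Cal, Gus, Jon, Max, Nia, Omar} — 6 in total.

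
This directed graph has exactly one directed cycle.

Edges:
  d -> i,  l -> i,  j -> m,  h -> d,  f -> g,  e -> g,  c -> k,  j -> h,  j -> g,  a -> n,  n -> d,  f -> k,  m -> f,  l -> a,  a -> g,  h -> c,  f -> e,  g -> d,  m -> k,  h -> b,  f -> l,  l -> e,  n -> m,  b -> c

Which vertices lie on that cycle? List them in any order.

a, f, l, m, n

DFS with gray/black marking from m:
m gray
  f gray
    g gray
      d gray
        i gray
        i black
      d black
    g black
    l gray
      a gray
        a→g: g black — skip
        n gray
          n→d: d black — skip
          n→m: m is gray → back edge
Back edge closes the cycle m → f → l → a → n → m; its vertices are {a, f, l, m, n}.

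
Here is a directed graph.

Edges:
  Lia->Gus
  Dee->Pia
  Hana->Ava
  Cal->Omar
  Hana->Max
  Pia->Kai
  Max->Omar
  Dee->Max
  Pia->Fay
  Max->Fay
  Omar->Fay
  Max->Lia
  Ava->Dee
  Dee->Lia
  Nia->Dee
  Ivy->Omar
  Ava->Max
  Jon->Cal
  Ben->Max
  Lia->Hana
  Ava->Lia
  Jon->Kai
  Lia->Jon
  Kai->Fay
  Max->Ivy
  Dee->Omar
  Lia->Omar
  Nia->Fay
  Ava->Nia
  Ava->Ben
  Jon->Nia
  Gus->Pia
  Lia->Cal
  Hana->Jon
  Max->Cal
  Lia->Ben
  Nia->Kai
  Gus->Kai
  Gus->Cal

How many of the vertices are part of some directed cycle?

A vertex is on a directed cycle iff it belongs to a strongly connected component of size ≥ 2 (or has a self-loop).
The vertices on cycles are {Ava, Ben, Dee, Jon, Lia, Max, Nia, Hana} — 8 in total.

8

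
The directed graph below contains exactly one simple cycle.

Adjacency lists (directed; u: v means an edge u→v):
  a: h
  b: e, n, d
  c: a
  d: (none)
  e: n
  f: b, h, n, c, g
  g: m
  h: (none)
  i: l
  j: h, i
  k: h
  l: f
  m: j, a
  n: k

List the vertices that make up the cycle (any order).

DFS with gray/black marking from l:
l gray
  f gray
    b gray
      e gray
        n gray
          k gray
            h gray
            h black
          k black
        n black
      e black
      b→n: n black — skip
      d gray
      d black
    b black
    f→h: h black — skip
    f→n: n black — skip
    c gray
      a gray
        a→h: h black — skip
      a black
    c black
    g gray
      m gray
        j gray
          j→h: h black — skip
          i gray
            i→l: l is gray → back edge
Back edge closes the cycle l → f → g → m → j → i → l; its vertices are {f, g, i, j, l, m}.

f, g, i, j, l, m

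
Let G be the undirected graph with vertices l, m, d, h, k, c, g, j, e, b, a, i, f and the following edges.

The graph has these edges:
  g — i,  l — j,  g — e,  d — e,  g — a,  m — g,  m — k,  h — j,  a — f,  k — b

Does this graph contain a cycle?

No

DFS, tracking each vertex's parent; an edge to a visited non-parent vertex closes a cycle.
Start from d:
visit d (parent –)
  visit e (parent d)
    visit g (parent e)
      visit m (parent g)
        visit k (parent m)
          k–m: parent, skip
          visit b (parent k)
            b–k: parent, skip
        m–g: parent, skip
      visit i (parent g)
        i–g: parent, skip
      visit a (parent g)
        a–g: parent, skip
        visit f (parent a)
          f–a: parent, skip
      g–e: parent, skip
    e–d: parent, skip
visit l (parent –)
  visit j (parent l)
    visit h (parent j)
      h–j: parent, skip
    j–l: parent, skip
visit c (parent –)
No non-parent visited neighbor found — the graph is a forest.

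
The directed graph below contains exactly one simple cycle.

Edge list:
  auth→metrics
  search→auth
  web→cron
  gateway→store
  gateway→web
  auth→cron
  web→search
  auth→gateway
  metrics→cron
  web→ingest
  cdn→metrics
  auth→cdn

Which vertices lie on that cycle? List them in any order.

web, auth, search, gateway

DFS with gray/black marking from auth:
auth gray
  cdn gray
    metrics gray
      cron gray
      cron black
    metrics black
  cdn black
  auth→metrics: metrics black — skip
  gateway gray
    store gray
    store black
    web gray
      web→cron: cron black — skip
      search gray
        search→auth: auth is gray → back edge
Back edge closes the cycle auth → gateway → web → search → auth; its vertices are {web, auth, search, gateway}.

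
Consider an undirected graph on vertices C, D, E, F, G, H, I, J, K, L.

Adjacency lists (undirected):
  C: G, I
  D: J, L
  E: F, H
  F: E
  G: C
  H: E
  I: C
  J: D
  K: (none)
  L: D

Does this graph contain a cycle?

No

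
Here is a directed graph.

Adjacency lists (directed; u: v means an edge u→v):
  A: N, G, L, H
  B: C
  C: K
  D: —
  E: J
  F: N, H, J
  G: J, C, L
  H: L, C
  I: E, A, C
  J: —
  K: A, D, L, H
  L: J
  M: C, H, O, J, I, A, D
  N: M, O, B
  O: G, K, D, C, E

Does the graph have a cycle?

Yes

DFS with white/gray/black marking, starting from L:
L gray
  J gray
  J black
L black
A gray
  N gray
    M gray
      C gray
        K gray
          K→A: A is gray → back edge
Back edge found, so a cycle exists: A → N → M → C → K → A.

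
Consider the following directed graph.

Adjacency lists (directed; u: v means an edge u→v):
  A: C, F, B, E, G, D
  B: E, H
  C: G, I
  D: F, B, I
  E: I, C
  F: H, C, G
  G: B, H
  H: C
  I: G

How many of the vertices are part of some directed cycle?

A vertex is on a directed cycle iff it belongs to a strongly connected component of size ≥ 2 (or has a self-loop).
The vertices on cycles are {B, C, E, G, H, I} — 6 in total.

6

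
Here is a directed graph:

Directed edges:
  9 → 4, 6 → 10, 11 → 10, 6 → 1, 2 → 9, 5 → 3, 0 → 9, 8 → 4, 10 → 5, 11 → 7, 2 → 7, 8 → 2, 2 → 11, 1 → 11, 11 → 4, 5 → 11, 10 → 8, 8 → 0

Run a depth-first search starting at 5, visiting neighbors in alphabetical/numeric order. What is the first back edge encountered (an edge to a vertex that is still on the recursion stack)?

10->5

DFS from 5 (visiting neighbors in alphabetical/numeric order); mark gray on enter, black on exit:
5 gray
  3 gray
  3 black
  11 gray
    4 gray
    4 black
    7 gray
    7 black
    10 gray
      10→5: 5 is gray → back edge
First back edge: 10 → 5.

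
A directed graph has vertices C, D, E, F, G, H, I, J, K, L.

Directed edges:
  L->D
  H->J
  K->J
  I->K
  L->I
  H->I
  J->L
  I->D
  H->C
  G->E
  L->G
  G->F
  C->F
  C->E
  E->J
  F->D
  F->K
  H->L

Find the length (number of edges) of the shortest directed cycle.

For each vertex v, BFS finds the shortest path from v back to v.
The shortest such closed walk is J → L → I → K → J, length 4.

4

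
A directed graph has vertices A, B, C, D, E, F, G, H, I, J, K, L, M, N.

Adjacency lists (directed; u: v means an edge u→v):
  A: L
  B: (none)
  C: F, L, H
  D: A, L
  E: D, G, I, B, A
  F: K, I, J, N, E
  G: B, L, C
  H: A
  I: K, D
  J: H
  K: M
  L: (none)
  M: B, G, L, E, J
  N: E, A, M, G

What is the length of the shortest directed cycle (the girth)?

4

For each vertex v, BFS finds the shortest path from v back to v.
The shortest such closed walk is F → E → G → C → F, length 4.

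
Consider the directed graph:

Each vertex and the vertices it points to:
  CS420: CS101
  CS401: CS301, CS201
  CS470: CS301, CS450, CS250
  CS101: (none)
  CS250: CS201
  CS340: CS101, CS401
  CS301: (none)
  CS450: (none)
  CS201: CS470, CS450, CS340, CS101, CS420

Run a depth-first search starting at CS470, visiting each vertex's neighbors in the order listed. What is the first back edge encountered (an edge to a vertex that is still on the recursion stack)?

CS201→CS470

DFS from CS470 (visiting each vertex's neighbors in the order listed); mark gray on enter, black on exit:
CS470 gray
  CS301 gray
  CS301 black
  CS450 gray
  CS450 black
  CS250 gray
    CS201 gray
      CS201→CS470: CS470 is gray → back edge
First back edge: CS201 → CS470.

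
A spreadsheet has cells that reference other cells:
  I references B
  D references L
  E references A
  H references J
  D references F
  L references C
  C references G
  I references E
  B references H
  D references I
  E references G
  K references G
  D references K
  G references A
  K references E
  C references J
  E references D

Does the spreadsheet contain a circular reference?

Yes

DFS with white/gray/black marking, starting from F:
F gray
F black
A gray
A black
B gray
  H gray
    J gray
    J black
  H black
B black
C gray
  C→J: J black — skip
  G gray
    G→A: A black — skip
  G black
C black
D gray
  D→F: F black — skip
  K gray
    K→G: G black — skip
    E gray
      E→D: D is gray → back edge
Back edge found, so a cycle exists: D → K → E → D.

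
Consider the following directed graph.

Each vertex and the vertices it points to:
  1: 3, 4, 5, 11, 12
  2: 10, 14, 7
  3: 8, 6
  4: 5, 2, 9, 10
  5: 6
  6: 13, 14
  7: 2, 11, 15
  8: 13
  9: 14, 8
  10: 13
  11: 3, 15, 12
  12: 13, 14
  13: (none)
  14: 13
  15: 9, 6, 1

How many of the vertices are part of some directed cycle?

A vertex is on a directed cycle iff it belongs to a strongly connected component of size ≥ 2 (or has a self-loop).
The vertices on cycles are {1, 2, 4, 7, 11, 15} — 6 in total.

6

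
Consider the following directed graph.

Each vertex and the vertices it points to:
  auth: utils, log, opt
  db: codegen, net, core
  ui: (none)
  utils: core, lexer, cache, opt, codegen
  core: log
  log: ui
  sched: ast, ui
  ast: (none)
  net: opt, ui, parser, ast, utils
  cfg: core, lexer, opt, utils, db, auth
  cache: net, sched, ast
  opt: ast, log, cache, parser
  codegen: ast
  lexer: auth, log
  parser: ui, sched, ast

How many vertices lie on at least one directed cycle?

6

A vertex is on a directed cycle iff it belongs to a strongly connected component of size ≥ 2 (or has a self-loop).
The vertices on cycles are {net, opt, auth, cache, lexer, utils} — 6 in total.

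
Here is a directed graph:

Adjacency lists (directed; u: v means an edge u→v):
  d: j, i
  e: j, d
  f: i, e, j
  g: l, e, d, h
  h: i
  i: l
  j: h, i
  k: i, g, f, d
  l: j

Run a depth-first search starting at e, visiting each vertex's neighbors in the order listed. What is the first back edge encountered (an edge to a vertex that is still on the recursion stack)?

DFS from e (visiting each vertex's neighbors in the order listed); mark gray on enter, black on exit:
e gray
  j gray
    h gray
      i gray
        l gray
          l→j: j is gray → back edge
First back edge: l → j.

l->j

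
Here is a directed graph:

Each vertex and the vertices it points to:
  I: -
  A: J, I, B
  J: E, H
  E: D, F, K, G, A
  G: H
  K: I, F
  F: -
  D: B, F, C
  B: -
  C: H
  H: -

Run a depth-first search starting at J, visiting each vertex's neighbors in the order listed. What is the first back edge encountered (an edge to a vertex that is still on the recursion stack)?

A→J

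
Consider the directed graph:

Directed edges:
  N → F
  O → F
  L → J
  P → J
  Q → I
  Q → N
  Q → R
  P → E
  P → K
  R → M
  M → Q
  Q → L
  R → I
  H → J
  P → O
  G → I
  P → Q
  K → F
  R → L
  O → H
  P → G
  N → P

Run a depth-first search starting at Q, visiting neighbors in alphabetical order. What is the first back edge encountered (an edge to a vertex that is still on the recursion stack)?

DFS from Q (visiting neighbors in alphabetical order); mark gray on enter, black on exit:
Q gray
  I gray
  I black
  L gray
    J gray
    J black
  L black
  N gray
    F gray
    F black
    P gray
      E gray
      E black
      G gray
        G→I: I black — skip
      G black
      P→J: J black — skip
      K gray
        K→F: F black — skip
      K black
      O gray
        O→F: F black — skip
        H gray
          H→J: J black — skip
        H black
      O black
      P→Q: Q is gray → back edge
First back edge: P → Q.

P→Q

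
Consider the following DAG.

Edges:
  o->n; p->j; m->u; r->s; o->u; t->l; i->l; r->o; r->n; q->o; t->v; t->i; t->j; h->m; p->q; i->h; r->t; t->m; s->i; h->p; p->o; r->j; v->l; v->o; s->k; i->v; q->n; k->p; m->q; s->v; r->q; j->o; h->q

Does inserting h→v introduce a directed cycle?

Adding h→v creates a cycle iff v can already reach h.
Explore from v: no path reaches h. The graph stays acyclic.

No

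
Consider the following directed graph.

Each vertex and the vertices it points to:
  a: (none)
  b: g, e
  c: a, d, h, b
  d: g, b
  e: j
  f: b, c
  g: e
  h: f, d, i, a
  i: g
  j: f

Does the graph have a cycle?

DFS with white/gray/black marking, starting from e:
e gray
  j gray
    f gray
      b gray
        g gray
          g→e: e is gray → back edge
Back edge found, so a cycle exists: e → j → f → b → g → e.

Yes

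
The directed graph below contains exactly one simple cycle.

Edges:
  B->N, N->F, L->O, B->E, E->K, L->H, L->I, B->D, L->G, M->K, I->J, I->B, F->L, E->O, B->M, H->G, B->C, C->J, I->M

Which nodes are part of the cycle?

B, F, I, L, N

DFS with gray/black marking from L:
L gray
  G gray
  G black
  I gray
    B gray
      M gray
        K gray
        K black
      M black
      C gray
        J gray
        J black
      C black
      N gray
        F gray
          F→L: L is gray → back edge
Back edge closes the cycle L → I → B → N → F → L; its vertices are {B, F, I, L, N}.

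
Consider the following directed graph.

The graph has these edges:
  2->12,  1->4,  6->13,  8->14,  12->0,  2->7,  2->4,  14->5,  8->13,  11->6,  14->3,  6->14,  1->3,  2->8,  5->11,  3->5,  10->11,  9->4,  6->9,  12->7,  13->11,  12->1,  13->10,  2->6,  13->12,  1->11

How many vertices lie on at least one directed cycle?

A vertex is on a directed cycle iff it belongs to a strongly connected component of size ≥ 2 (or has a self-loop).
The vertices on cycles are {1, 3, 5, 6, 10, 11, 12, 13, 14} — 9 in total.

9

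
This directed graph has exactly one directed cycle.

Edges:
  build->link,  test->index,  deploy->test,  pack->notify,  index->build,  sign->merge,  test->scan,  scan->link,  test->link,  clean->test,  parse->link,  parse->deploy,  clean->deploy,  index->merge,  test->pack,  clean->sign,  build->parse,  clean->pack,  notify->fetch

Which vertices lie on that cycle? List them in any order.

test, build, index, parse, deploy

DFS with gray/black marking from deploy:
deploy gray
  test gray
    pack gray
      notify gray
        fetch gray
        fetch black
      notify black
    pack black
    link gray
    link black
    index gray
      merge gray
      merge black
      build gray
        build→link: link black — skip
        parse gray
          parse→link: link black — skip
          parse→deploy: deploy is gray → back edge
Back edge closes the cycle deploy → test → index → build → parse → deploy; its vertices are {test, build, index, parse, deploy}.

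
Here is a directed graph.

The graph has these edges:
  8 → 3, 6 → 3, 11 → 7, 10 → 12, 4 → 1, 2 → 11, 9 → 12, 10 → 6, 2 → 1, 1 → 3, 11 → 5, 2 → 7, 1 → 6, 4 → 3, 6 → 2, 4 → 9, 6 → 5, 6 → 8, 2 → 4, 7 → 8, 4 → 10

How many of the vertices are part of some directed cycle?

5

A vertex is on a directed cycle iff it belongs to a strongly connected component of size ≥ 2 (or has a self-loop).
The vertices on cycles are {1, 2, 4, 6, 10} — 5 in total.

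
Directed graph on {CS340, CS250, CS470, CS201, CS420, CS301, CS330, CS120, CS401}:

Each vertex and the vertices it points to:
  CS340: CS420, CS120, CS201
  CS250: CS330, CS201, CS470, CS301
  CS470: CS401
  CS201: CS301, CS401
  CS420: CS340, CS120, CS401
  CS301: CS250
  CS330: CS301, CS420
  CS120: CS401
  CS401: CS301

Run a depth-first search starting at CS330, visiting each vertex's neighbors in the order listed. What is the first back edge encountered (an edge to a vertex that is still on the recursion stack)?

DFS from CS330 (visiting each vertex's neighbors in the order listed); mark gray on enter, black on exit:
CS330 gray
  CS301 gray
    CS250 gray
      CS250→CS330: CS330 is gray → back edge
First back edge: CS250 → CS330.

CS250->CS330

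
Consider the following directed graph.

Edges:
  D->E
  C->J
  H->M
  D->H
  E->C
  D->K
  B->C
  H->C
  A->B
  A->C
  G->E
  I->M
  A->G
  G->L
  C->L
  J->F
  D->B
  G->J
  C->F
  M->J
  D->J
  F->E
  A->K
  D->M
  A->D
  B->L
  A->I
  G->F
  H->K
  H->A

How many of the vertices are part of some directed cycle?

7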